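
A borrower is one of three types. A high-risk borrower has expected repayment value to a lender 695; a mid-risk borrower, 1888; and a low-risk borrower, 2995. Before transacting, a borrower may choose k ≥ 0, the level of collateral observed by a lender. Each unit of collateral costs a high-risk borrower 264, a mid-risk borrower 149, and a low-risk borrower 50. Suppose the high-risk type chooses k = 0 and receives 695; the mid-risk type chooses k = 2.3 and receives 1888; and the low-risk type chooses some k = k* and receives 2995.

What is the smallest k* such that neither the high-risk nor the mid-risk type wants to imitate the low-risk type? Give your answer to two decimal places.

9.73

Mid-risk type (on-path payoff 1888 − 149×2.3 = 1545.3) won't mimic when 1545.3 ≥ 2995 − 149·k*, i.e. k* ≥ 9.73.
High-risk type (on-path payoff 695) won't mimic when 695 ≥ 2995 − 264·k*, i.e. k* ≥ 8.71.
Both must hold, so k* = max(8.71, 9.73) = 9.73. The mid-risk type's constraint binds.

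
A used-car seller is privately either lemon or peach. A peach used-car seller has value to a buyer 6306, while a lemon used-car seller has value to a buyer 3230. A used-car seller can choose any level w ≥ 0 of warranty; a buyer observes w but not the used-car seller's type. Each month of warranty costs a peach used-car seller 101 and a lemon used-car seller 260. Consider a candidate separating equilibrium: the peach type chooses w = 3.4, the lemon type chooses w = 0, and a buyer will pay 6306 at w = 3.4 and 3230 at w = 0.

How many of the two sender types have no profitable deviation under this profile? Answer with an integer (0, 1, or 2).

Peach type: signal → 6306 − 101 × 3.4 = 5962.6; deviate to 0 → 3230. IC holds (5962.6 ≥ 3230).
Lemon type: stay at 0 → 3230; mimic → 6306 − 260 × 3.4 = 5422. IC fails (3230 < 5422).
1 of 2 constraints hold, so this profile is not an equilibrium.

1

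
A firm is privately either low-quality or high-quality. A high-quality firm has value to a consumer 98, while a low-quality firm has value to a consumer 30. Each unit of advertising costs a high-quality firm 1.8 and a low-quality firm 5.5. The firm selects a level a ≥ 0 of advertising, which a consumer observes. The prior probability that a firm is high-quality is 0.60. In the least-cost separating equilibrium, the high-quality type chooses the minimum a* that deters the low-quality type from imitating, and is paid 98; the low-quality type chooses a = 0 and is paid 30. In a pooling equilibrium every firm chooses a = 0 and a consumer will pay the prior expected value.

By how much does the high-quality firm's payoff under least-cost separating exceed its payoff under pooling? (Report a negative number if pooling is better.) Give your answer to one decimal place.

Least-cost separating signal: a* solves 30 = 98 − 5.5·a*, so a* = (98 − 30)/5.5 ≈ 12.3636.
High-quality type's separating payoff: 98 − 1.8 × a* = 98 − 1.8 × (98 − 30)/5.5 = 98 − 122.4/5.5 ≈ 75.745.
Pooling payoff: 0.60 × 98 + 0.40 × 30 = 70.8.
Difference: 75.745 − 70.8 = 4.945, i.e. 4.9 to one decimal place.
The high-quality type prefers to separate.

4.9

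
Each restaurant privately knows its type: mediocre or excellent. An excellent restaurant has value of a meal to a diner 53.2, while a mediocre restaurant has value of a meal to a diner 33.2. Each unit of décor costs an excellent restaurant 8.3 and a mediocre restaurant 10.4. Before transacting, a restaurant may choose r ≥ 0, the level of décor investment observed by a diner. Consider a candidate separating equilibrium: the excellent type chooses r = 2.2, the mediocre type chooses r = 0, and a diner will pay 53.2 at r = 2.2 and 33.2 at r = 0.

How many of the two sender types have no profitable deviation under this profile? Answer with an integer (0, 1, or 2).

2

Mediocre type: stay at 0 → 33.2; mimic → 53.2 − 10.4 × 2.2 = 30.32. IC holds (33.2 ≥ 30.32).
Excellent type: signal → 53.2 − 8.3 × 2.2 = 34.94; deviate to 0 → 33.2. IC holds (34.94 ≥ 33.2).
2 of 2 constraints hold, so this is a separating equilibrium.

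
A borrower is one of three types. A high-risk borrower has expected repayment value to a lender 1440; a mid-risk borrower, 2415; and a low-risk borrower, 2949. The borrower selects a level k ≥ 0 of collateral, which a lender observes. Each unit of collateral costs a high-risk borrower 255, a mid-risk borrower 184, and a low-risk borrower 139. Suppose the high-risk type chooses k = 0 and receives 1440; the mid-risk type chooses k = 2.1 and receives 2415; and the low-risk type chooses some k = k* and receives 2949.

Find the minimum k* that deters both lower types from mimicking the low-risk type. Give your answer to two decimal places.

High-risk type (on-path payoff 1440) won't mimic when 1440 ≥ 2949 − 255·k*, i.e. k* ≥ 5.92.
Mid-risk type (on-path payoff 2415 − 184×2.1 = 2028.6) won't mimic when 2028.6 ≥ 2949 − 184·k*, i.e. k* ≥ 5.00.
Both must hold, so k* = max(5.92, 5.00) = 5.92. The high-risk type's constraint binds.

5.92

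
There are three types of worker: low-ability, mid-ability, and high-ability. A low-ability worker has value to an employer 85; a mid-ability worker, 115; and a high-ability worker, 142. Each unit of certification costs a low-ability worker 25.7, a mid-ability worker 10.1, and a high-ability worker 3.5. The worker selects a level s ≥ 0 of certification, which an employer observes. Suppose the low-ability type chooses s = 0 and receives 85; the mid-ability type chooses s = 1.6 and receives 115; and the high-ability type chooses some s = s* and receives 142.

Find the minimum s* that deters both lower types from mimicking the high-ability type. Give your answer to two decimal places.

Low-ability type (on-path payoff 85) won't mimic when 85 ≥ 142 − 25.7·s*, i.e. s* ≥ 2.22.
Mid-ability type (on-path payoff 115 − 10.1×1.6 = 98.84) won't mimic when 98.84 ≥ 142 − 10.1·s*, i.e. s* ≥ 4.27.
Both must hold, so s* = max(2.22, 4.27) = 4.27. The mid-ability type's constraint binds.

4.27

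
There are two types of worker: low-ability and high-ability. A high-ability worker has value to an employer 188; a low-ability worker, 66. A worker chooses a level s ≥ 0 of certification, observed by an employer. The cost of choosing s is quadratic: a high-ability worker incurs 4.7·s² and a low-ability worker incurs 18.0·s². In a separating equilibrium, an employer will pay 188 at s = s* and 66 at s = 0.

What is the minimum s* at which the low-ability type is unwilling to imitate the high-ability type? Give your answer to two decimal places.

2.60

The low-ability type at s = 0 receives 66; imitating at s* yields 188 − 18.0·s*².
Indifference: 66 = 188 − 18.0·s*², so s*² = (188 − 66) / 18.0 ≈ 6.7778.
s* = √6.7778 ≈ 2.60.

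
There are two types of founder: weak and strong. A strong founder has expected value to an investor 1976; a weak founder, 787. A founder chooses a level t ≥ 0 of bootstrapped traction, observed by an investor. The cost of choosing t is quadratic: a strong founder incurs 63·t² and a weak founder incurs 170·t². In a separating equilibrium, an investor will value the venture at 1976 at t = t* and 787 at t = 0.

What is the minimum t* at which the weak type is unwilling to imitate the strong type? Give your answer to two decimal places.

2.64

The weak type at t = 0 receives 787; imitating at t* yields 1976 − 170·t*².
Indifference: 787 = 1976 − 170·t*², so t*² = (1976 − 787) / 170 ≈ 6.9941.
t* = √6.9941 ≈ 2.64.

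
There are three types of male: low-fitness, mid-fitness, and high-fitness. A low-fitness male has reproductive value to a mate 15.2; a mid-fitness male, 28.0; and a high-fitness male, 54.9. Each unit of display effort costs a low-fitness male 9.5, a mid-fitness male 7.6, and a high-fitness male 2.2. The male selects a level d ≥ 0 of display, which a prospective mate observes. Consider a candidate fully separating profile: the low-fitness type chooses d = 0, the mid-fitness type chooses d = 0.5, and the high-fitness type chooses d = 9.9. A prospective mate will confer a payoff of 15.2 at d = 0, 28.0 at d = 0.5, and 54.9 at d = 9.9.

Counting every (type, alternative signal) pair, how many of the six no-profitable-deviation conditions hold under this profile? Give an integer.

5

Low-fitness (own payoff 15.2): to d=0.5 gives 28.0 − 9.5×0.5 = 23.25 → profitable ✗; to d=9.9 gives 54.9 − 9.5×9.9 = -39.15 → no gain ✓.
Mid-fitness (own payoff 28.0 − 7.6×0.5 = 24.2): to d=0 gives 15.2 → no gain ✓; to d=9.9 gives 54.9 − 7.6×9.9 = -20.34 → no gain ✓.
High-fitness (own payoff 54.9 − 2.2×9.9 = 33.12): to d=0 gives 15.2 → no gain ✓; to d=0.5 gives 28.0 − 2.2×0.5 = 26.9 → no gain ✓.
5 of the 6 constraints hold; not an equilibrium.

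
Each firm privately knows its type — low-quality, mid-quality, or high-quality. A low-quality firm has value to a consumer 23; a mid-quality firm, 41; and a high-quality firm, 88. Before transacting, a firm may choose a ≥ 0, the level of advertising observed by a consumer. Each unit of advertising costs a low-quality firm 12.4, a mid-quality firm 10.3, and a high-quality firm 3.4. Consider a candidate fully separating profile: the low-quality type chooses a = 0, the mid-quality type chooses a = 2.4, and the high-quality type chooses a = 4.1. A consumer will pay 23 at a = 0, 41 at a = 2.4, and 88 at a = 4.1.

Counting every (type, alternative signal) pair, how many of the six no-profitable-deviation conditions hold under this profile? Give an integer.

High-quality (own payoff 88 − 3.4×4.1 = 74.06): to a=0 gives 23 → no gain ✓; to a=2.4 gives 41 − 3.4×2.4 = 32.84 → no gain ✓.
Mid-quality (own payoff 41 − 10.3×2.4 = 16.28): to a=0 gives 23 → profitable ✗; to a=4.1 gives 88 − 10.3×4.1 = 45.77 → profitable ✗.
Low-quality (own payoff 23): to a=2.4 gives 41 − 12.4×2.4 = 11.24 → no gain ✓; to a=4.1 gives 88 − 12.4×4.1 = 37.16 → profitable ✗.
3 of the 6 constraints hold; not an equilibrium.

3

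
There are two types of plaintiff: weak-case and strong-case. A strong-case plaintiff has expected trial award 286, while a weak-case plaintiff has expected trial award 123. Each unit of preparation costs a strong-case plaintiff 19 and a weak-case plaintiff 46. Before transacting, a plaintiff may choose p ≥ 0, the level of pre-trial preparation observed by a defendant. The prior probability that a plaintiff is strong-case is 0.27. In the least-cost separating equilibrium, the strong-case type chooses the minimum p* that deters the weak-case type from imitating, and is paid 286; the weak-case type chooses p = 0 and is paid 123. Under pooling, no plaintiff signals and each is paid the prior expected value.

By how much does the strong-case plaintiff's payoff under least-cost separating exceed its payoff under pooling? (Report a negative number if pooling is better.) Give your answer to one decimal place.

51.7

Least-cost separating signal: p* solves 123 = 286 − 46·p*, so p* = (286 − 123)/46 ≈ 3.5435.
Strong-case type's separating payoff: 286 − 19 × p* = 286 − 19 × (286 − 123)/46 = 286 − 3097/46 ≈ 218.674.
Pooling payoff: 0.27 × 286 + 0.73 × 123 = 167.01.
Difference: 218.674 − 167.01 = 51.664, i.e. 51.7 to one decimal place.
The strong-case type prefers to separate.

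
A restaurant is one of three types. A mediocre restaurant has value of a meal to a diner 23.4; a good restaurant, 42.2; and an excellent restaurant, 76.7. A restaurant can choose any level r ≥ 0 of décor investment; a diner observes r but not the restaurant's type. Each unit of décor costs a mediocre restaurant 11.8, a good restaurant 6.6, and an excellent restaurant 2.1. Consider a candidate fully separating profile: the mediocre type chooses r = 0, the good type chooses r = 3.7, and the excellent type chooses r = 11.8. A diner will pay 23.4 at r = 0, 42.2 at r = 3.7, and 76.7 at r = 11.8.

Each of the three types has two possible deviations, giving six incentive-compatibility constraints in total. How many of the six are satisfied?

5

Good (own payoff 42.2 − 6.6×3.7 = 17.78): to r=0 gives 23.4 → profitable ✗; to r=11.8 gives 76.7 − 6.6×11.8 = -1.18 → no gain ✓.
Mediocre (own payoff 23.4): to r=3.7 gives 42.2 − 11.8×3.7 = -1.46 → no gain ✓; to r=11.8 gives 76.7 − 11.8×11.8 = -62.54 → no gain ✓.
Excellent (own payoff 76.7 − 2.1×11.8 = 51.92): to r=0 gives 23.4 → no gain ✓; to r=3.7 gives 42.2 − 2.1×3.7 = 34.43 → no gain ✓.
5 of the 6 constraints hold; not an equilibrium.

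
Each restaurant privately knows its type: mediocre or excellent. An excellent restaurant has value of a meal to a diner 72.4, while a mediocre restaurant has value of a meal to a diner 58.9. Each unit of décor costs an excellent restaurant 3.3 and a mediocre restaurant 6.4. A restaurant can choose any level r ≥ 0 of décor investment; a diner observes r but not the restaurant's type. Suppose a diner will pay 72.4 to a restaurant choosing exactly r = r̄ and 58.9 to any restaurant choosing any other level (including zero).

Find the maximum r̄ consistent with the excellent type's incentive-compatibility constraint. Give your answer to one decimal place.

Choosing r̄ yields the excellent type 72.4 − 3.3·r̄; choosing zero yields 58.9.
The excellent type is indifferent at 72.4 − 3.3·r̄ = 58.9, i.e. r̄ = (72.4 − 58.9) / 3.3 ≈ 4.1.
For any r̄ above 4.1 the excellent type would rather pool at zero, so separation collapses.

4.1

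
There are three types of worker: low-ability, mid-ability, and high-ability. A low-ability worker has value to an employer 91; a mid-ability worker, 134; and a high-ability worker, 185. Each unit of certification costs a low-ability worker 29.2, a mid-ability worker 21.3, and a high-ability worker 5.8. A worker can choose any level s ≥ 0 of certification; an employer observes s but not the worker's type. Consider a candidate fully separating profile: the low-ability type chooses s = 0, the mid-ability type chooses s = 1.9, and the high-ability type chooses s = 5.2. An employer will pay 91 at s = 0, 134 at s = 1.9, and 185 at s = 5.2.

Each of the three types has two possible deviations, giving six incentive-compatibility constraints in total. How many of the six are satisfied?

Low-ability (own payoff 91): to s=1.9 gives 134 − 29.2×1.9 = 78.52 → no gain ✓; to s=5.2 gives 185 − 29.2×5.2 = 33.16 → no gain ✓.
Mid-ability (own payoff 134 − 21.3×1.9 = 93.53): to s=0 gives 91 → no gain ✓; to s=5.2 gives 185 − 21.3×5.2 = 74.24 → no gain ✓.
High-ability (own payoff 185 − 5.8×5.2 = 154.84): to s=0 gives 91 → no gain ✓; to s=1.9 gives 134 − 5.8×1.9 = 122.98 → no gain ✓.
6 of the 6 constraints hold; this profile is a separating equilibrium.

6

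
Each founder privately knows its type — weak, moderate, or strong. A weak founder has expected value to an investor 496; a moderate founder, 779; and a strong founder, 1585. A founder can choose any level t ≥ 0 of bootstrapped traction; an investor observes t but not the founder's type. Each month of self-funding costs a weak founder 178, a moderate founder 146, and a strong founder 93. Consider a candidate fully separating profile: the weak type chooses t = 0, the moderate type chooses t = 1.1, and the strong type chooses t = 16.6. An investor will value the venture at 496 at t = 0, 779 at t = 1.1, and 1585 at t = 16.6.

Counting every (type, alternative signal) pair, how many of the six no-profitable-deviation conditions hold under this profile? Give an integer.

3

Strong (own payoff 1585 − 93×16.6 = 41.2): to t=0 gives 496 → profitable ✗; to t=1.1 gives 779 − 93×1.1 = 676.7 → profitable ✗.
Moderate (own payoff 779 − 146×1.1 = 618.4): to t=0 gives 496 → no gain ✓; to t=16.6 gives 1585 − 146×16.6 = -838.6 → no gain ✓.
Weak (own payoff 496): to t=1.1 gives 779 − 178×1.1 = 583.2 → profitable ✗; to t=16.6 gives 1585 − 178×16.6 = -1369.8 → no gain ✓.
3 of the 6 constraints hold; not an equilibrium.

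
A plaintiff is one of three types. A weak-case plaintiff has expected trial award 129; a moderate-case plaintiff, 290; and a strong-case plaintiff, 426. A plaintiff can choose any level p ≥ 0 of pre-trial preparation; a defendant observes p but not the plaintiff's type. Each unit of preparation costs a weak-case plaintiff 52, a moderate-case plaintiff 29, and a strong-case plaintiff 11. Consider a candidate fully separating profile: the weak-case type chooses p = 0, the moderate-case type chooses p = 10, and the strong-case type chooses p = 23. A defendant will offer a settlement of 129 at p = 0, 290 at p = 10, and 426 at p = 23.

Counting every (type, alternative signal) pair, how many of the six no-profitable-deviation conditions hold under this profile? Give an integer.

4

Strong-case (own payoff 426 − 11×23 = 173): to p=0 gives 129 → no gain ✓; to p=10 gives 290 − 11×10 = 180 → profitable ✗.
Weak-case (own payoff 129): to p=10 gives 290 − 52×10 = -230 → no gain ✓; to p=23 gives 426 − 52×23 = -770 → no gain ✓.
Moderate-case (own payoff 290 − 29×10 = 0): to p=0 gives 129 → profitable ✗; to p=23 gives 426 − 29×23 = -241 → no gain ✓.
4 of the 6 constraints hold; not an equilibrium.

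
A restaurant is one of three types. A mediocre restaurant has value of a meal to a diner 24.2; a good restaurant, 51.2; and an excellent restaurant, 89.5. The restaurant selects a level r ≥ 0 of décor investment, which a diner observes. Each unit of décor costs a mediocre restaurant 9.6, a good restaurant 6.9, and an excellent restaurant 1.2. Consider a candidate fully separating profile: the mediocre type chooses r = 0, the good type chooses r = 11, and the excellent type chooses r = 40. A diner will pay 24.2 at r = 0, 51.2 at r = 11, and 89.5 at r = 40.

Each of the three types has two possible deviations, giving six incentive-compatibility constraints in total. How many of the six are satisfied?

5

Good (own payoff 51.2 − 6.9×11 = -24.7): to r=0 gives 24.2 → profitable ✗; to r=40 gives 89.5 − 6.9×40 = -186.5 → no gain ✓.
Excellent (own payoff 89.5 − 1.2×40 = 41.5): to r=0 gives 24.2 → no gain ✓; to r=11 gives 51.2 − 1.2×11 = 38 → no gain ✓.
Mediocre (own payoff 24.2): to r=11 gives 51.2 − 9.6×11 = -54.4 → no gain ✓; to r=40 gives 89.5 − 9.6×40 = -294.5 → no gain ✓.
5 of the 6 constraints hold; not an equilibrium.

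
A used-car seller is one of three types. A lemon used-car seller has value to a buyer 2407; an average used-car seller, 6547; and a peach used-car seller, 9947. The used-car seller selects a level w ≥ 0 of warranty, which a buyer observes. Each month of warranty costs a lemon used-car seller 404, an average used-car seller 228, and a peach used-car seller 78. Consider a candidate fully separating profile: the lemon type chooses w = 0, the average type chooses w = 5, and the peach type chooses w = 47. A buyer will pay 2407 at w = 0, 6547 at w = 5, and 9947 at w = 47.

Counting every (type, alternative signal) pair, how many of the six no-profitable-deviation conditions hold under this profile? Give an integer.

5

Average (own payoff 6547 − 228×5 = 5407): to w=0 gives 2407 → no gain ✓; to w=47 gives 9947 − 228×47 = -769 → no gain ✓.
Lemon (own payoff 2407): to w=5 gives 6547 − 404×5 = 4527 → profitable ✗; to w=47 gives 9947 − 404×47 = -9041 → no gain ✓.
Peach (own payoff 9947 − 78×47 = 6281): to w=0 gives 2407 → no gain ✓; to w=5 gives 6547 − 78×5 = 6157 → no gain ✓.
5 of the 6 constraints hold; not an equilibrium.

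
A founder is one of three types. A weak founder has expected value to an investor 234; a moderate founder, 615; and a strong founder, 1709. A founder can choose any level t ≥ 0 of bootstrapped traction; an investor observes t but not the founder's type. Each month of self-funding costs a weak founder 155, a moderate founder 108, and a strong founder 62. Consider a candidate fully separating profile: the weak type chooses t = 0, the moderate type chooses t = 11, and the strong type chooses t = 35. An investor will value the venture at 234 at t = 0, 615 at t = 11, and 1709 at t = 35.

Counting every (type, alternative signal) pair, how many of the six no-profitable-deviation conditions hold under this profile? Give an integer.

Weak (own payoff 234): to t=11 gives 615 − 155×11 = -1090 → no gain ✓; to t=35 gives 1709 − 155×35 = -3716 → no gain ✓.
Strong (own payoff 1709 − 62×35 = -461): to t=0 gives 234 → profitable ✗; to t=11 gives 615 − 62×11 = -67 → profitable ✗.
Moderate (own payoff 615 − 108×11 = -573): to t=0 gives 234 → profitable ✗; to t=35 gives 1709 − 108×35 = -2071 → no gain ✓.
3 of the 6 constraints hold; not an equilibrium.

3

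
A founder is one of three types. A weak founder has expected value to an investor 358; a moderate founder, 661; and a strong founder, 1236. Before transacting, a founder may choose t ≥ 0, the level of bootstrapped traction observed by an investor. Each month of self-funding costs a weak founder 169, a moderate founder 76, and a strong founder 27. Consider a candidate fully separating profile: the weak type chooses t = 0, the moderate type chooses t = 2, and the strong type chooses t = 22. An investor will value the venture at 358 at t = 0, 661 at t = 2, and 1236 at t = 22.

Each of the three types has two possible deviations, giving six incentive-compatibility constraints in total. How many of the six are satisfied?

Strong (own payoff 1236 − 27×22 = 642): to t=0 gives 358 → no gain ✓; to t=2 gives 661 − 27×2 = 607 → no gain ✓.
Moderate (own payoff 661 − 76×2 = 509): to t=0 gives 358 → no gain ✓; to t=22 gives 1236 − 76×22 = -436 → no gain ✓.
Weak (own payoff 358): to t=2 gives 661 − 169×2 = 323 → no gain ✓; to t=22 gives 1236 − 169×22 = -2482 → no gain ✓.
6 of the 6 constraints hold; this profile is a separating equilibrium.

6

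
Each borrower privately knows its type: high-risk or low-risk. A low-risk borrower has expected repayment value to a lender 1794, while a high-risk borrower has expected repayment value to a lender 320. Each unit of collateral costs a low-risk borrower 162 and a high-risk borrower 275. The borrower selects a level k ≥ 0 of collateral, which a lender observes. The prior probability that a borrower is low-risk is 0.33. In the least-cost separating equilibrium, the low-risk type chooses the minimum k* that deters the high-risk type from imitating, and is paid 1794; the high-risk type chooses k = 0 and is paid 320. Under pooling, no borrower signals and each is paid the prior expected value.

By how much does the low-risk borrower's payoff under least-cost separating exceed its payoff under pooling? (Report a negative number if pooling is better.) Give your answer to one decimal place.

119.3

Least-cost separating signal: k* solves 320 = 1794 − 275·k*, so k* = (1794 − 320)/275 = 5.36.
Low-risk type's separating payoff: 1794 − 162 × k* = 1794 − 162 × (1794 − 320)/275 = 1794 − 238788/275 = 925.68.
Pooling payoff: 0.33 × 1794 + 0.67 × 320 = 806.42.
Difference: 925.68 − 806.42 = 119.26, i.e. 119.3 to one decimal place.
The low-risk type prefers to separate.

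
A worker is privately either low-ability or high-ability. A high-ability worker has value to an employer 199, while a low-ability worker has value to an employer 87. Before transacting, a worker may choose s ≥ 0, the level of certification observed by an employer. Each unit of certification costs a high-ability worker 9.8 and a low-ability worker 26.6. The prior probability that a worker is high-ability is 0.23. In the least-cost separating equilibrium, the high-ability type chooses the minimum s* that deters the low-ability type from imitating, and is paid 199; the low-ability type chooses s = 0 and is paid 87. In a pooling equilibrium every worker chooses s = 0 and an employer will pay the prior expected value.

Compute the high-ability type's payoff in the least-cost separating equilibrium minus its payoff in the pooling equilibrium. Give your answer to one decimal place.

45.0

Least-cost separating signal: s* solves 87 = 199 − 26.6·s*, so s* = (199 − 87)/26.6 ≈ 4.2105.
High-ability type's separating payoff: 199 − 9.8 × s* = 199 − 9.8 × (199 − 87)/26.6 = 199 − 1097.6/26.6 ≈ 157.737.
Pooling payoff: 0.23 × 199 + 0.77 × 87 = 112.76.
Difference: 157.737 − 112.76 = 44.977, i.e. 45.0 to one decimal place.
The high-ability type prefers to separate.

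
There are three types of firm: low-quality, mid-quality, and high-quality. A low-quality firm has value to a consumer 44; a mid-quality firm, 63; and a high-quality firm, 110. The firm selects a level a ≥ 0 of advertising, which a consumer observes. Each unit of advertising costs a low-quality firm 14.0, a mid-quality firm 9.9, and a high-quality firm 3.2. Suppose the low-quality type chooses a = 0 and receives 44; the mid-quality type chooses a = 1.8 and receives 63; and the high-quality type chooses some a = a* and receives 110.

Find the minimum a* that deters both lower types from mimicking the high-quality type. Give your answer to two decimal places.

6.55

Mid-quality type (on-path payoff 63 − 9.9×1.8 = 45.18) won't mimic when 45.18 ≥ 110 − 9.9·a*, i.e. a* ≥ 6.55.
Low-quality type (on-path payoff 44) won't mimic when 44 ≥ 110 − 14.0·a*, i.e. a* ≥ 4.71.
Both must hold, so a* = max(4.71, 6.55) = 6.55. The mid-quality type's constraint binds.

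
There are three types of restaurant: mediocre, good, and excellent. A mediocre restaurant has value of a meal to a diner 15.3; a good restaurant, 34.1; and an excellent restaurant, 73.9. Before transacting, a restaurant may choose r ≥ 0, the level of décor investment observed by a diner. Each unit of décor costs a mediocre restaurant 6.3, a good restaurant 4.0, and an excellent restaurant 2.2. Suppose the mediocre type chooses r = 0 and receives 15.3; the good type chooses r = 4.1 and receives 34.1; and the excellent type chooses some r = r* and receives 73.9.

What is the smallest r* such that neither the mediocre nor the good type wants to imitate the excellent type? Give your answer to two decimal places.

14.05

Mediocre type (on-path payoff 15.3) won't mimic when 15.3 ≥ 73.9 − 6.3·r*, i.e. r* ≥ 9.30.
Good type (on-path payoff 34.1 − 4.0×4.1 = 17.7) won't mimic when 17.7 ≥ 73.9 − 4.0·r*, i.e. r* ≥ 14.05.
Both must hold, so r* = max(9.30, 14.05) = 14.05. The good type's constraint binds.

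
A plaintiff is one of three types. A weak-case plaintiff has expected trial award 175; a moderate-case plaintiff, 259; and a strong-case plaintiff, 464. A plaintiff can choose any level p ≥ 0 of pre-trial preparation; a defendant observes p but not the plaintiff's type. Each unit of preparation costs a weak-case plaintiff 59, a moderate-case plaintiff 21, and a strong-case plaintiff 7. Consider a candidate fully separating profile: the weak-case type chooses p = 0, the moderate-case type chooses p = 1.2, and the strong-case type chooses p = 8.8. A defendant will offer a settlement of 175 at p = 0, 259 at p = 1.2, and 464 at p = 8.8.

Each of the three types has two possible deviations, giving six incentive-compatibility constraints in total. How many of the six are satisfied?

Strong-case (own payoff 464 − 7×8.8 = 402.4): to p=0 gives 175 → no gain ✓; to p=1.2 gives 259 − 7×1.2 = 250.6 → no gain ✓.
Weak-case (own payoff 175): to p=1.2 gives 259 − 59×1.2 = 188.2 → profitable ✗; to p=8.8 gives 464 − 59×8.8 = -55.2 → no gain ✓.
Moderate-case (own payoff 259 − 21×1.2 = 233.8): to p=0 gives 175 → no gain ✓; to p=8.8 gives 464 − 21×8.8 = 279.2 → profitable ✗.
4 of the 6 constraints hold; not an equilibrium.

4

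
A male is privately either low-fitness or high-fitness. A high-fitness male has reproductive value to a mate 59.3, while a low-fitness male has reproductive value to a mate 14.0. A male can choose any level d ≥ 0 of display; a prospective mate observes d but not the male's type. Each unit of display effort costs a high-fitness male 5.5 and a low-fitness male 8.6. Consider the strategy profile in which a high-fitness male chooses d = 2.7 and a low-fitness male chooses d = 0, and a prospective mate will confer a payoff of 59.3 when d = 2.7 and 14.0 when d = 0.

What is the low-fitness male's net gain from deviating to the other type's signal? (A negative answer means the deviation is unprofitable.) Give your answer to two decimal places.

Playing d = 0 the low-fitness male receives 14.0.
Deviating to d = 2.7 brings payment 59.3 at cost 8.6 × 2.7 = 23.22, netting 36.08.
Gain from deviating: 36.08 − 14.0 = 22.08.
The gain is positive, so the low-fitness type's incentive-compatibility constraint is violated — this profile is not a separating equilibrium.

22.08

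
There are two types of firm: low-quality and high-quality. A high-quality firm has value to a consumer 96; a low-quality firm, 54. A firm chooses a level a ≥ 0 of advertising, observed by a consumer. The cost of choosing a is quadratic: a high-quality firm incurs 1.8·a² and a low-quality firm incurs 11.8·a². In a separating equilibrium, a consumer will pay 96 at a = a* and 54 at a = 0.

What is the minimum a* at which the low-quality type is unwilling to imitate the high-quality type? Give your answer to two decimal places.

1.89

The low-quality type at a = 0 receives 54; imitating at a* yields 96 − 11.8·a*².
Indifference: 54 = 96 − 11.8·a*², so a*² = (96 − 54) / 11.8 ≈ 3.5593.
a* = √3.5593 ≈ 1.89.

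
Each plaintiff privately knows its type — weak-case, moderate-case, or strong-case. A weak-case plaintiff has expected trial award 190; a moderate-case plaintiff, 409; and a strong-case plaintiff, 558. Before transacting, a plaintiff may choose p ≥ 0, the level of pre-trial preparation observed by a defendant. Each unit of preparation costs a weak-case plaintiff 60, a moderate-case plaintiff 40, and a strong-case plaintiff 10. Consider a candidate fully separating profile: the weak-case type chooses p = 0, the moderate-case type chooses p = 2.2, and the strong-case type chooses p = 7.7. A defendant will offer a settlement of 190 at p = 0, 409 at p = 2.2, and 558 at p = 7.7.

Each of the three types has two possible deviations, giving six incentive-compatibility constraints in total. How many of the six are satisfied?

Strong-case (own payoff 558 − 10×7.7 = 481): to p=0 gives 190 → no gain ✓; to p=2.2 gives 409 − 10×2.2 = 387 → no gain ✓.
Moderate-case (own payoff 409 − 40×2.2 = 321): to p=0 gives 190 → no gain ✓; to p=7.7 gives 558 − 40×7.7 = 250 → no gain ✓.
Weak-case (own payoff 190): to p=2.2 gives 409 − 60×2.2 = 277 → profitable ✗; to p=7.7 gives 558 − 60×7.7 = 96 → no gain ✓.
5 of the 6 constraints hold; not an equilibrium.

5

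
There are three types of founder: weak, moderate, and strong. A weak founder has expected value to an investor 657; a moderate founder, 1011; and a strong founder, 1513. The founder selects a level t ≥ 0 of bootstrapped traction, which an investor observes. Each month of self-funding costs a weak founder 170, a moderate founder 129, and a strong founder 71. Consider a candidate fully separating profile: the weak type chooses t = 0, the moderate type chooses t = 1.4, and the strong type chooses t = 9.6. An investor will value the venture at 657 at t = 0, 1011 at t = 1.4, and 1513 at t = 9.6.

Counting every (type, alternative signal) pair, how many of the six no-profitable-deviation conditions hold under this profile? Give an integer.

4

Moderate (own payoff 1011 − 129×1.4 = 830.4): to t=0 gives 657 → no gain ✓; to t=9.6 gives 1513 − 129×9.6 = 274.6 → no gain ✓.
Strong (own payoff 1513 − 71×9.6 = 831.4): to t=0 gives 657 → no gain ✓; to t=1.4 gives 1011 − 71×1.4 = 911.6 → profitable ✗.
Weak (own payoff 657): to t=1.4 gives 1011 − 170×1.4 = 773 → profitable ✗; to t=9.6 gives 1513 − 170×9.6 = -119 → no gain ✓.
4 of the 6 constraints hold; not an equilibrium.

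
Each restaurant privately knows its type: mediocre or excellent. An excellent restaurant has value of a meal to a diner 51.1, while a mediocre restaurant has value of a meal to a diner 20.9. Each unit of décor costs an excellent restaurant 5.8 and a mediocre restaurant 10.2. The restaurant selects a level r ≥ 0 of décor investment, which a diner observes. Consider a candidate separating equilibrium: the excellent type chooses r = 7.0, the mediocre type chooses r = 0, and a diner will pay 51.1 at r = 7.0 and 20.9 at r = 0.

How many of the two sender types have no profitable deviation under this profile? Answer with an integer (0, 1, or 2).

Excellent type: signal → 51.1 − 5.8 × 7.0 = 10.5; deviate to 0 → 20.9. IC fails (10.5 < 20.9).
Mediocre type: stay at 0 → 20.9; mimic → 51.1 − 10.2 × 7.0 = -20.3. IC holds (20.9 ≥ -20.3).
1 of 2 constraints hold, so this profile is not an equilibrium.

1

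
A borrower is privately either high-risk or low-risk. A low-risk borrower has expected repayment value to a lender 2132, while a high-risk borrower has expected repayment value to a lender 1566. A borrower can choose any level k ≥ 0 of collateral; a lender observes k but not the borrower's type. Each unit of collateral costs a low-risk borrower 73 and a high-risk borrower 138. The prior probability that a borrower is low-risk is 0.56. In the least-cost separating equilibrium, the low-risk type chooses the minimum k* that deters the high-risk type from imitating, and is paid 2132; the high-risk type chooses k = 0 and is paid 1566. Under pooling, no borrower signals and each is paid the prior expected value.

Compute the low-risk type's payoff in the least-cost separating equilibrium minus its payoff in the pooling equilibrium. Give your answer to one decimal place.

Least-cost separating signal: k* solves 1566 = 2132 − 138·k*, so k* = (2132 − 1566)/138 ≈ 4.1014.
Low-risk type's separating payoff: 2132 − 73 × k* = 2132 − 73 × (2132 − 1566)/138 = 2132 − 41318/138 ≈ 1832.594.
Pooling payoff: 0.56 × 2132 + 0.44 × 1566 = 1882.96.
Difference: 1832.594 − 1882.96 = -50.366, i.e. -50.4 to one decimal place.
The low-risk type would prefer the pooling outcome.

-50.4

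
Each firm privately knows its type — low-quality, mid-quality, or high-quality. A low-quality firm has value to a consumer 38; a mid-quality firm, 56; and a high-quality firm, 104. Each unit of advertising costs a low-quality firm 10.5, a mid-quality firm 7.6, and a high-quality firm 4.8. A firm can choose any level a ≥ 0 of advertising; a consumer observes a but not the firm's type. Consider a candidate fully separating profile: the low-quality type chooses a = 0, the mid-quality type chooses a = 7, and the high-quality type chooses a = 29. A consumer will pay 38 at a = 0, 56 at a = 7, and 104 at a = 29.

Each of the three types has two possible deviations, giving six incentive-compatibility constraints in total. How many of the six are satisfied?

3

Mid-quality (own payoff 56 − 7.6×7 = 2.8): to a=0 gives 38 → profitable ✗; to a=29 gives 104 − 7.6×29 = -116.4 → no gain ✓.
Low-quality (own payoff 38): to a=7 gives 56 − 10.5×7 = -17.5 → no gain ✓; to a=29 gives 104 − 10.5×29 = -200.5 → no gain ✓.
High-quality (own payoff 104 − 4.8×29 = -35.2): to a=0 gives 38 → profitable ✗; to a=7 gives 56 − 4.8×7 = 22.4 → profitable ✗.
3 of the 6 constraints hold; not an equilibrium.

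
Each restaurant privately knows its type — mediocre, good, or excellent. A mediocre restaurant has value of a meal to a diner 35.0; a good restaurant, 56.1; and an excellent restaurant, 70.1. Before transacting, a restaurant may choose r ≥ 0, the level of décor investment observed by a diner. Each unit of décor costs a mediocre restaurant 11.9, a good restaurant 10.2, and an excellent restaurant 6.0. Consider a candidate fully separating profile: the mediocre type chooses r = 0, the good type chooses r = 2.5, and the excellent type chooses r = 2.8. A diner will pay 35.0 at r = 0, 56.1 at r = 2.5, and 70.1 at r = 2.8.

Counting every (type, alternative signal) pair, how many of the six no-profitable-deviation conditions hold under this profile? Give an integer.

Excellent (own payoff 70.1 − 6.0×2.8 = 53.3): to r=0 gives 35.0 → no gain ✓; to r=2.5 gives 56.1 − 6.0×2.5 = 41.1 → no gain ✓.
Good (own payoff 56.1 − 10.2×2.5 = 30.6): to r=0 gives 35.0 → profitable ✗; to r=2.8 gives 70.1 − 10.2×2.8 = 41.54 → profitable ✗.
Mediocre (own payoff 35.0): to r=2.5 gives 56.1 − 11.9×2.5 = 26.35 → no gain ✓; to r=2.8 gives 70.1 − 11.9×2.8 = 36.78 → profitable ✗.
3 of the 6 constraints hold; not an equilibrium.

3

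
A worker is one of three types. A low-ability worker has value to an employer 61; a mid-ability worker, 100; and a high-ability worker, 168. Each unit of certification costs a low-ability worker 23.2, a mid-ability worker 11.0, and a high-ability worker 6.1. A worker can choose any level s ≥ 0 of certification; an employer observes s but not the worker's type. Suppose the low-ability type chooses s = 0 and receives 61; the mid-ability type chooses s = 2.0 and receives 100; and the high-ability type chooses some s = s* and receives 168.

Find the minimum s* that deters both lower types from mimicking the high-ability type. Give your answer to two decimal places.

Mid-ability type (on-path payoff 100 − 11.0×2.0 = 78) won't mimic when 78 ≥ 168 − 11.0·s*, i.e. s* ≥ 8.18.
Low-ability type (on-path payoff 61) won't mimic when 61 ≥ 168 − 23.2·s*, i.e. s* ≥ 4.61.
Both must hold, so s* = max(4.61, 8.18) = 8.18. The mid-ability type's constraint binds.

8.18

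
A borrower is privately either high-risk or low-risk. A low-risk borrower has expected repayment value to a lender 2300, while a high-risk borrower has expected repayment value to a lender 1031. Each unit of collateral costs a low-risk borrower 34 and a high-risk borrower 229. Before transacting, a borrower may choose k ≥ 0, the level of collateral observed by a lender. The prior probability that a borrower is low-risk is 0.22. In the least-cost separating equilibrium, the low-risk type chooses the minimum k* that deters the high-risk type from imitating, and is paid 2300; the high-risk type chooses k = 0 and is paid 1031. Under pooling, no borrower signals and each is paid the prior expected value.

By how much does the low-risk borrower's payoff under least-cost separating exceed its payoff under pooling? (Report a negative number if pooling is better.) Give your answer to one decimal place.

801.4

Least-cost separating signal: k* solves 1031 = 2300 − 229·k*, so k* = (2300 − 1031)/229 ≈ 5.5415.
Low-risk type's separating payoff: 2300 − 34 × k* = 2300 − 34 × (2300 − 1031)/229 = 2300 − 43146/229 ≈ 2111.590.
Pooling payoff: 0.22 × 2300 + 0.78 × 1031 = 1310.18.
Difference: 2111.590 − 1310.18 = 801.41, i.e. 801.4 to one decimal place.
The low-risk type prefers to separate.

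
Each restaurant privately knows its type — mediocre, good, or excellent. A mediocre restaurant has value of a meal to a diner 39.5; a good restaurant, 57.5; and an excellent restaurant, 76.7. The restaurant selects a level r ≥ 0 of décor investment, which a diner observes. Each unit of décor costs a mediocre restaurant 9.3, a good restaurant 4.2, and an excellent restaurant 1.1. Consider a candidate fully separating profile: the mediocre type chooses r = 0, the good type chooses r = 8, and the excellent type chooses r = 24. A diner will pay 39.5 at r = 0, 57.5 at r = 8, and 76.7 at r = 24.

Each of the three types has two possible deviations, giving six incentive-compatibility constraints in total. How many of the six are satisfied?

5

Excellent (own payoff 76.7 − 1.1×24 = 50.3): to r=0 gives 39.5 → no gain ✓; to r=8 gives 57.5 − 1.1×8 = 48.7 → no gain ✓.
Mediocre (own payoff 39.5): to r=8 gives 57.5 − 9.3×8 = -16.9 → no gain ✓; to r=24 gives 76.7 − 9.3×24 = -146.5 → no gain ✓.
Good (own payoff 57.5 − 4.2×8 = 23.9): to r=0 gives 39.5 → profitable ✗; to r=24 gives 76.7 − 4.2×24 = -24.1 → no gain ✓.
5 of the 6 constraints hold; not an equilibrium.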